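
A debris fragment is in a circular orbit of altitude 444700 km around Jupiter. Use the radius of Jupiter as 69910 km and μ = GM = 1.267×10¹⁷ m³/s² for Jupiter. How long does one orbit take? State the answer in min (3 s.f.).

T ≈ 3430 min

r = 69910 + 444700 = 514610 km = 5.1461×10⁸ m.
Kepler's third law: T = 2π√(r³/μ) = 2π√((5.146×10⁸)³ / 1.267×10¹⁷).
r³/μ = 1.076×10⁹ s², so T = 2π × 3.280×10⁴ = 2.061×10⁵ s.
Converting: 2.061×10⁵ s ÷ 60.00 = 3434 min.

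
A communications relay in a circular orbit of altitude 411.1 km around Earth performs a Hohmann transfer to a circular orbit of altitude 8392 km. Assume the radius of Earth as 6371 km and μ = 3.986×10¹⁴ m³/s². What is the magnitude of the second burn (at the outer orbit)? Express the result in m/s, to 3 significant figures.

r₁ = 6371 + 411.1 = 6782.1 km = 6.7821×10⁶ m.
r₂ = 6371 + 8392 = 14763 km = 1.4763×10⁷ m.
Transfer ellipse a_t = (r₁ + r₂)/2 = 1.077×10⁷ m.
At r₁: circular v_c1 = √(μ/r₁) = 7666 m/s; transfer-perigee v_p = √[μ(2/r₁ − 1/a_t)] = 8975 m/s.
At r₂: circular v_c2 = √(μ/r₂) = 5196 m/s; transfer-apogee v_a = √[μ(2/r₂ − 1/a_t)] = 4123 m/s.
Δv₂ = v_c2 − v_a = 1073 m/s.

Δv ≈ 1070 m/s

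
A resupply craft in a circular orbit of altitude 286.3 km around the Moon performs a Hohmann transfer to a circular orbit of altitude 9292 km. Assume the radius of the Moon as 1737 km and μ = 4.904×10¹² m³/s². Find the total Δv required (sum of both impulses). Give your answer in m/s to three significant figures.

Δv_total ≈ 763 m/s

r₁ = 1737 + 286.3 = 2023.3 km = 2.0233×10⁶ m.
r₂ = 1737 + 9292 = 11029 km = 1.1029×10⁷ m.
Transfer ellipse a_t = (r₁ + r₂)/2 = 6.526×10⁶ m.
At r₁: circular v_c1 = √(μ/r₁) = 1557 m/s; transfer-perilune v_p = √[μ(2/r₁ − 1/a_t)] = 2024 m/s.
Δv₁ = v_p − v_c1 = 467.0 m/s.
At r₂: circular v_c2 = √(μ/r₂) = 666.8 m/s; transfer-apolune v_a = √[μ(2/r₂ − 1/a_t)] = 371.3 m/s.
Δv₂ = v_c2 − v_a = 295.5 m/s.
Total Δv = Δv₁ + Δv₂ = 762.6 m/s.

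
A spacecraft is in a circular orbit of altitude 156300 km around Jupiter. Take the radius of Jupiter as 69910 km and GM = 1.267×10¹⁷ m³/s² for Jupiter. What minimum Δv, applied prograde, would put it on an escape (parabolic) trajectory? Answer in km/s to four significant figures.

r = 69910 + 156300 = 226210 km = 2.2621×10⁸ m.
Circular speed v_c = √(μ/r) = 23670 m/s.
Escape speed v_esc = √(2μ/r) = √2 × v_c = 33470 m/s.
Δv = v_esc − v_c = 9803 m/s = 9.803 km/s.

Δv ≈ 9.803 km/s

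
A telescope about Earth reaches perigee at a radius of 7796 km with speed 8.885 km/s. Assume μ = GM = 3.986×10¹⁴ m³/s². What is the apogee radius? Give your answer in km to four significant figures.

apogee radius ≈ 26400 km

r_p = 7.796×10⁶ m.
Specific energy ε = v²/2 − μ/r = -1.166×10⁷ J/kg, so a = −μ/(2ε) = 1.710×10⁷ m.
The apsides satisfy r_p + r_a = 2a, so the apogee radius is 2a − r_p = 2.640×10⁷ m = 26398 km.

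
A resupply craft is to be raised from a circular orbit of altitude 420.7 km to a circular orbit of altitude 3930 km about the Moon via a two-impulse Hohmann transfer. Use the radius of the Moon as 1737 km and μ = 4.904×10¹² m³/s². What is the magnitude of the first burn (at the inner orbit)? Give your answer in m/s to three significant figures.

r₁ = 1737 + 420.7 = 2157.7 km = 2.1577×10⁶ m.
r₂ = 1737 + 3930 = 5667.0 km = 5.6670×10⁶ m.
Transfer ellipse a_t = (r₁ + r₂)/2 = 3.912×10⁶ m.
At r₁: circular v_c1 = √(μ/r₁) = 1508 m/s; transfer-perilune v_p = √[μ(2/r₁ − 1/a_t)] = 1814 m/s.
Δv₁ = v_p − v_c1 = 306.8 m/s.

Δv ≈ 307 m/s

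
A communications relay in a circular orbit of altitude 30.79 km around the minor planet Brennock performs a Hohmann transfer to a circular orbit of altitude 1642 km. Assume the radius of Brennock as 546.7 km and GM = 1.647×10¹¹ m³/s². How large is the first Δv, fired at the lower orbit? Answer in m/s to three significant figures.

Δv ≈ 138 m/s

r₁ = 546.7 + 30.79 = 577.49 km = 5.7749×10⁵ m.
r₂ = 546.7 + 1642 = 2188.7 km = 2.1887×10⁶ m.
Transfer ellipse a_t = (r₁ + r₂)/2 = 1.383×10⁶ m.
At r₁: circular v_c1 = √(μ/r₁) = 534.0 m/s; transfer-periapsis v_p = √[μ(2/r₁ − 1/a_t)] = 671.8 m/s.
Δv₁ = v_p − v_c1 = 137.8 m/s.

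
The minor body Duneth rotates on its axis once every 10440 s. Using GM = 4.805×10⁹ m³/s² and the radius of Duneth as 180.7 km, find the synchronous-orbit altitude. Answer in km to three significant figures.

A synchronous orbit has period T, so by Kepler's third law a = (μT²/4π²)^(1/3).
μT²/4π² = 4.805×10⁹ × (1.044×10⁴)² / 39.48 = 1.327×10¹⁶ m³.
a = 2.367×10⁵ m = 236.73 km.
Altitude h = a − R = 236.73 − 180.7 = 56.025 km.

h_sync ≈ 56.0 km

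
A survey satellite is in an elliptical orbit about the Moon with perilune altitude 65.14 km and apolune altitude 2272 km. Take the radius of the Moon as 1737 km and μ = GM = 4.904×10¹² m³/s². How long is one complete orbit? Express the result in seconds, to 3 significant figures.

T ≈ 14100 seconds

r_p = 1737 + 65.14 = 1802.1 km = 1.8021×10⁶ m.
r_a = 1737 + 2272 = 4009.0 km = 4.0090×10⁶ m.
Semi-major axis a = (r_p + r_a)/2 = (1802.1 + 4009.0)/2 = 2905.6 km = 2.906×10⁶ m.
By Kepler's third law T = 2π√(a³/μ) = 2π × 2.237×10³ = 1.405×10⁴ s.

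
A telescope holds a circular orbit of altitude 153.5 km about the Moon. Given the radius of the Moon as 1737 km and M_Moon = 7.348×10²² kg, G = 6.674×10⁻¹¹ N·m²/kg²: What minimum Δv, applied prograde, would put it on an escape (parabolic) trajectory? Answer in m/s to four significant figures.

Δv ≈ 667.1 m/s

μ = GM = 6.674×10⁻¹¹ × 7.348×10²² = 4.904×10¹² m³/s².
r = 1737 + 153.5 = 1890.5 km = 1.8905×10⁶ m.
Circular speed v_c = √(μ/r) = 1611 m/s.
Escape speed v_esc = √(2μ/r) = √2 × v_c = 2278 m/s.
Δv = v_esc − v_c = 667.1 m/s.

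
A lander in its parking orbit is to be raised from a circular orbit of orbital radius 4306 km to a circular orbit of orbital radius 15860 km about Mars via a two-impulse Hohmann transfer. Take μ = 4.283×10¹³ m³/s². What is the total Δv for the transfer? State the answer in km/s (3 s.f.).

Δv_total ≈ 1.37 km/s

r₁ = 4306 km = 4.306×10⁶ m.
r₂ = 15860 km = 1.586×10⁷ m.
Transfer ellipse a_t = (r₁ + r₂)/2 = 1.008×10⁷ m.
At r₁: circular v_c1 = √(μ/r₁) = 3154 m/s; transfer-periapsis v_p = √[μ(2/r₁ − 1/a_t)] = 3955 m/s.
Δv₁ = v_p − v_c1 = 801.6 m/s.
At r₂: circular v_c2 = √(μ/r₂) = 1643 m/s; transfer-apoapsis v_a = √[μ(2/r₂ − 1/a_t)] = 1074 m/s.
Δv₂ = v_c2 − v_a = 569.4 m/s.
Total Δv = Δv₁ + Δv₂ = 1371 m/s = 1.371 km/s.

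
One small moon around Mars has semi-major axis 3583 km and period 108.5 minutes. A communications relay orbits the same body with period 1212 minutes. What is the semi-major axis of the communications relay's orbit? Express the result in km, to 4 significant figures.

Kepler's third law: a³ ∝ T², so a₂ = a₁ (T₂/T₁)^(2/3).
T₂/T₁ = 11.17, (T₂/T₁)^(2/3) = 4.997.
a₂ = 3583 × 4.997 = 17900 km.

a₂ ≈ 17900 km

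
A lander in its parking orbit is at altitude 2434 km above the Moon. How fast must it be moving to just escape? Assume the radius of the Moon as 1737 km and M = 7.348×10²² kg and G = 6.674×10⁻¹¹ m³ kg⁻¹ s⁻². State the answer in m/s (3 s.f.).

μ = GM = 6.674×10⁻¹¹ × 7.348×10²² = 4.904×10¹² m³/s².
r = 1737 + 2434 = 4171.0 km = 4.1710×10⁶ m.
Escape speed v_esc = √(2μ/r) = √(2 × 4.904×10¹² / 4.171×10⁶) = √(2.352×10⁶) = 1533 m/s.

v_esc ≈ 1530 m/s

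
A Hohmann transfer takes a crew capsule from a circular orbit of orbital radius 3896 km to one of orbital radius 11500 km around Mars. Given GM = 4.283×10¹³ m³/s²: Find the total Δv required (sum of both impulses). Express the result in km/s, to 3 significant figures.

r₁ = 3896 km = 3.896×10⁶ m.
r₂ = 11500 km = 1.150×10⁷ m.
Transfer ellipse a_t = (r₁ + r₂)/2 = 7.698×10⁶ m.
At r₁: circular v_c1 = √(μ/r₁) = 3316 m/s; transfer-periapsis v_p = √[μ(2/r₁ − 1/a_t)] = 4053 m/s.
Δv₁ = v_p − v_c1 = 736.9 m/s.
At r₂: circular v_c2 = √(μ/r₂) = 1930 m/s; transfer-apoapsis v_a = √[μ(2/r₂ − 1/a_t)] = 1373 m/s.
Δv₂ = v_c2 − v_a = 556.9 m/s.
Total Δv = Δv₁ + Δv₂ = 1294 m/s = 1.294 km/s.

Δv_total ≈ 1.29 km/s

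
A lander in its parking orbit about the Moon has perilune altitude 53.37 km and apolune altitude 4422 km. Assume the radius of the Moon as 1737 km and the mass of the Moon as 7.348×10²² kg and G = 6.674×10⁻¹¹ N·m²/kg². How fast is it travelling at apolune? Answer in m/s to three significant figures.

μ = GM = 6.674×10⁻¹¹ × 7.348×10²² = 4.904×10¹² m³/s².
r_p = 1737 + 53.37 = 1790.4 km = 1.7904×10⁶ m.
r_a = 1737 + 4422 = 6159.0 km = 6.1590×10⁶ m.
Semi-major axis a = (r_p + r_a)/2 = 3974.7 km = 3.975×10⁶ m.
Vis-viva: v² = μ(2/r − 1/a) = 4.904×10¹² × (3.247×10⁻⁷ − 2.516×10⁻⁷) = 3.587×10⁵ m²/s².
v = 598.9 m/s.

v ≈ 599 m/s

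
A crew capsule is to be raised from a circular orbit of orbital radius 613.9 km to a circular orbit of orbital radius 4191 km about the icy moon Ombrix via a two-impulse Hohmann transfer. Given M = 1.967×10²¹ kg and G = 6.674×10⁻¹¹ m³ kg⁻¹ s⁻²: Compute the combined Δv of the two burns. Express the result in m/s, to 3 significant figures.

Δv_total ≈ 236 m/s

μ = GM = 6.674×10⁻¹¹ × 1.967×10²¹ = 1.313×10¹¹ m³/s².
r₁ = 613.9 km = 6.139×10⁵ m.
r₂ = 4191 km = 4.191×10⁶ m.
Transfer ellipse a_t = (r₁ + r₂)/2 = 2.402×10⁶ m.
At r₁: circular v_c1 = √(μ/r₁) = 462.4 m/s; transfer-periapsis v_p = √[μ(2/r₁ − 1/a_t)] = 610.8 m/s.
Δv₁ = v_p − v_c1 = 148.3 m/s.
At r₂: circular v_c2 = √(μ/r₂) = 177.0 m/s; transfer-apoapsis v_a = √[μ(2/r₂ − 1/a_t)] = 89.47 m/s.
Δv₂ = v_c2 − v_a = 87.52 m/s.
Total Δv = Δv₁ + Δv₂ = 235.9 m/s.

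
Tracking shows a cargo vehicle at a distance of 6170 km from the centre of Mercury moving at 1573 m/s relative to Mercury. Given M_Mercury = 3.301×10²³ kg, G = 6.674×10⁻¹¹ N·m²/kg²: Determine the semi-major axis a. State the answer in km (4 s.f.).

μ = GM = 6.674×10⁻¹¹ × 3.301×10²³ = 2.203×10¹³ m³/s².
r = 6.170×10⁶ m.
Specific orbital energy ε = v²/2 − μ/r = (1573)²/2 − 2.203×10¹³/6.170×10⁶ = -2.333×10⁶ J/kg.
Since ε = −μ/(2a), a = −μ/(2ε) = 4.721×10⁶ m = 4720.6 km.

a ≈ 4721 km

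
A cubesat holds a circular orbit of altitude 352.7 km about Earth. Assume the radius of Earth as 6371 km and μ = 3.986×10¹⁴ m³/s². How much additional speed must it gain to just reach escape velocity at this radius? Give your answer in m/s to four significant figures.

r = 6371 + 352.7 = 6723.7 km = 6.7237×10⁶ m.
Circular speed v_c = √(μ/r) = 7700 m/s.
Escape speed v_esc = √(2μ/r) = √2 × v_c = 10890 m/s.
Δv = v_esc − v_c = 3189 m/s.

Δv ≈ 3189 m/s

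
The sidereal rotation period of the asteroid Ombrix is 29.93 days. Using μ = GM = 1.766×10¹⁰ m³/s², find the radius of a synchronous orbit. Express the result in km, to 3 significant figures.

r_sync ≈ 14400 km

T = 29.93 days = 2.586×10⁶ s.
A synchronous orbit has period T, so by Kepler's third law a = (μT²/4π²)^(1/3).
μT²/4π² = 1.766×10¹⁰ × (2.586×10⁶)² / 39.48 = 2.991×10²¹ m³.
a = 1.441×10⁷ m = 14409 km.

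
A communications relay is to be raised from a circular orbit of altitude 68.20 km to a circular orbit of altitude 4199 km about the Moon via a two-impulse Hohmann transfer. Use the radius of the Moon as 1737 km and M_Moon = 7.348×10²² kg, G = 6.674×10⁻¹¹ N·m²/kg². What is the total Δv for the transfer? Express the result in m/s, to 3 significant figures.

μ = GM = 6.674×10⁻¹¹ × 7.348×10²² = 4.904×10¹² m³/s².
r₁ = 1737 + 68.20 = 1805.2 km = 1.8052×10⁶ m.
r₂ = 1737 + 4199 = 5936.0 km = 5.9360×10⁶ m.
Transfer ellipse a_t = (r₁ + r₂)/2 = 3.871×10⁶ m.
At r₁: circular v_c1 = √(μ/r₁) = 1648 m/s; transfer-perilune v_p = √[μ(2/r₁ − 1/a_t)] = 2041 m/s.
Δv₁ = v_p − v_c1 = 392.9 m/s.
At r₂: circular v_c2 = √(μ/r₂) = 908.9 m/s; transfer-apolune v_a = √[μ(2/r₂ − 1/a_t)] = 620.7 m/s.
Δv₂ = v_c2 − v_a = 288.2 m/s.
Total Δv = Δv₁ + Δv₂ = 681.1 m/s.

Δv_total ≈ 681 m/s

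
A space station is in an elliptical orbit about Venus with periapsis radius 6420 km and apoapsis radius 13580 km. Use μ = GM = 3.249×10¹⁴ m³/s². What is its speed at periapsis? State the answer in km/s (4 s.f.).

Semi-major axis a = (r_p + r_a)/2 = 10000 km = 1.000×10⁷ m.
Vis-viva: v² = μ(2/r − 1/a) = 3.249×10¹⁴ × (3.115×10⁻⁷ − 1.000×10⁻⁷) = 6.872×10⁷ m²/s².
v = 8290 m/s = 8.290 km/s.

v ≈ 8.290 km/s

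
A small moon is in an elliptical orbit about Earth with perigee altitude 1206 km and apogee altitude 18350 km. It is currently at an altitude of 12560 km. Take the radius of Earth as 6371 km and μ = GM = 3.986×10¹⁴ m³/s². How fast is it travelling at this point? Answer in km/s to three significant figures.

r_p = 6371 + 1206 = 7577.0 km = 7.5770×10⁶ m.
r_a = 6371 + 18350 = 24721 km = 2.4721×10⁷ m.
r = 6371 + 12560 = 18931 km = 1.893×10⁷ m.
Semi-major axis a = (r_p + r_a)/2 = 16149 km = 1.615×10⁷ m.
Vis-viva: v² = μ(2/r − 1/a) = 3.986×10¹⁴ × (1.056×10⁻⁷ − 6.192×10⁻⁸) = 1.743×10⁷ m²/s².
v = 4175 m/s = 4.175 km/s.

v ≈ 4.17 km/s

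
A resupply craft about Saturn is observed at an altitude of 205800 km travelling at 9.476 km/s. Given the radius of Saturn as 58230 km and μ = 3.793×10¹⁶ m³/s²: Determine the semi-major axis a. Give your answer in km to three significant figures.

r = 58230 + 205800 = 2.6403×10⁵ km = 2.640×10⁸ m.
Vis-viva rearranged: 1/a = 2/r − v²/μ = 7.575×10⁻⁹ − 2.367×10⁻⁹ = 5.208×10⁻⁹ m⁻¹.
a = 1.920×10⁸ m = 1.9203×10⁵ km.

a ≈ 1.92×10⁵ km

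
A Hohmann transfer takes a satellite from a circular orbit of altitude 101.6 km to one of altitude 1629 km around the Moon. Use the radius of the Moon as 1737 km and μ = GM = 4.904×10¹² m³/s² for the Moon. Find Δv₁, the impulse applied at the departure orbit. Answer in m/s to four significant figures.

Δv ≈ 224.2 m/s

r₁ = 1737 + 101.6 = 1838.6 km = 1.8386×10⁶ m.
r₂ = 1737 + 1629 = 3366.0 km = 3.3660×10⁶ m.
Transfer ellipse a_t = (r₁ + r₂)/2 = 2.602×10⁶ m.
At r₁: circular v_c1 = √(μ/r₁) = 1633 m/s; transfer-perilune v_p = √[μ(2/r₁ − 1/a_t)] = 1857 m/s.
Δv₁ = v_p − v_c1 = 224.2 m/s.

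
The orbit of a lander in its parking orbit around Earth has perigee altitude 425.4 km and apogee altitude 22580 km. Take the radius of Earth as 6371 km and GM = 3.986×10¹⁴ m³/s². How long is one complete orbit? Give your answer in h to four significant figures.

T ≈ 6.606 h

r_p = 6371 + 425.4 = 6796.4 km = 6.7964×10⁶ m.
r_a = 6371 + 22580 = 28951 km = 2.8951×10⁷ m.
Semi-major axis a = (r_p + r_a)/2 = (6796.4 + 28951)/2 = 17874 km = 1.787×10⁷ m.
By Kepler's third law T = 2π√(a³/μ) = 2π × 3.785×10³ = 2.378×10⁴ s.
= 6.606 h.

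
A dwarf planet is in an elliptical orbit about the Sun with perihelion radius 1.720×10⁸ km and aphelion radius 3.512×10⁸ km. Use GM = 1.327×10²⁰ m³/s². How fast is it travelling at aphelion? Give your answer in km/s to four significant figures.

Semi-major axis a = (r_p + r_a)/2 = 2.6160×10⁸ km = 2.616×10¹¹ m.
Vis-viva: v² = μ(2/r − 1/a) = 1.327×10²⁰ × (5.695×10⁻¹² − 3.823×10⁻¹²) = 2.484×10⁸ m²/s².
v = 15760 m/s = 15.76 km/s.

v ≈ 15.76 km/s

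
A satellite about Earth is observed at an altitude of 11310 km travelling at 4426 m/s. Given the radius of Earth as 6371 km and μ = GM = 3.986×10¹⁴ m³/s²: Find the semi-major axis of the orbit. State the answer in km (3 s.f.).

a ≈ 15600 km

r = 6371 + 11310 = 17681 km = 1.768×10⁷ m.
Vis-viva rearranged: 1/a = 2/r − v²/μ = 1.131×10⁻⁷ − 4.915×10⁻⁸ = 6.397×10⁻⁸ m⁻¹.
a = 1.563×10⁷ m = 15632 km.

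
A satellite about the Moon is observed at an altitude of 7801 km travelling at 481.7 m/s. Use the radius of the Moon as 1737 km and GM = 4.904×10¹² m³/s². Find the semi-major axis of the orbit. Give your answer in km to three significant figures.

a ≈ 6160 km

r = 1737 + 7801 = 9538.0 km = 9.538×10⁶ m.
Specific orbital energy ε = v²/2 − μ/r = (481.7)²/2 − 4.904×10¹²/9.538×10⁶ = -3.981×10⁵ J/kg.
Since ε = −μ/(2a), a = −μ/(2ε) = 6.159×10⁶ m = 6158.7 km.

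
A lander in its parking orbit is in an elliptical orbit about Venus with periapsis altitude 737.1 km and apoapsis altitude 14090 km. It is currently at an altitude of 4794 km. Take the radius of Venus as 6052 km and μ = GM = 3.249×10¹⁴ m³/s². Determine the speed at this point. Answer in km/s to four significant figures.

v ≈ 5.982 km/s

r_p = 6052 + 737.1 = 6789.1 km = 6.7891×10⁶ m.
r_a = 6052 + 14090 = 20142 km = 2.0142×10⁷ m.
r = 6052 + 4794 = 10846 km = 1.085×10⁷ m.
Semi-major axis a = (r_p + r_a)/2 = 13466 km = 1.347×10⁷ m.
Vis-viva: v² = μ(2/r − 1/a) = 3.249×10¹⁴ × (1.844×10⁻⁷ − 7.426×10⁻⁸) = 3.578×10⁷ m²/s².
v = 5982 m/s = 5.982 km/s.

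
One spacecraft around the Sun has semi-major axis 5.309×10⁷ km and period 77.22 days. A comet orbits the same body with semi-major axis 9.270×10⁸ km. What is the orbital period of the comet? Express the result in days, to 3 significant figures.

T₂ ≈ 5630 days

Kepler's third law: T² ∝ a³, so T₂ = T₁ (a₂/a₁)^(3/2).
a₂/a₁ = 17.46, (a₂/a₁)^(3/2) = 72.96.
T₂ = 77.22 × 72.96 = 5634 days.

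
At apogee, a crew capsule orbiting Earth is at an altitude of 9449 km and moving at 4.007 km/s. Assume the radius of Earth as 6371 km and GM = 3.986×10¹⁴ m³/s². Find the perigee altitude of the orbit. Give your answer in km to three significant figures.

r_a = 6371 + 9449 = 15820 km = 1.582×10⁷ m.
Specific energy ε = v²/2 − μ/r = -1.717×10⁷ J/kg, so a = −μ/(2ε) = 1.161×10⁷ m.
The apsides satisfy r_p + r_a = 2a, so the perigee radius is 2a − r_a = 7.398×10⁶ m = 7397.7 km.
Perigee altitude = 7397.7 − 6371 = 1026.7 km.

perigee altitude ≈ 1030 km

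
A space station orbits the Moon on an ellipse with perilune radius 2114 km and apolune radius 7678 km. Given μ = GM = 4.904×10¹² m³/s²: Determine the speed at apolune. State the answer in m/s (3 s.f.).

v ≈ 525 m/s

Semi-major axis a = (r_p + r_a)/2 = 4896.0 km = 4.896×10⁶ m.
Vis-viva: v² = μ(2/r − 1/a) = 4.904×10¹² × (2.605×10⁻⁷ − 2.042×10⁻⁷) = 2.758×10⁵ m²/s².
v = 525.1 m/s.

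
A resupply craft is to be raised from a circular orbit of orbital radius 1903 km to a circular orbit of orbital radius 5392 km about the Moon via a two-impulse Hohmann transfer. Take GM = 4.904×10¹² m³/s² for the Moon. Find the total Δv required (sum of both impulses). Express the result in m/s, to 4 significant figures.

Δv_total ≈ 611.3 m/s

r₁ = 1903 km = 1.903×10⁶ m.
r₂ = 5392 km = 5.392×10⁶ m.
Transfer ellipse a_t = (r₁ + r₂)/2 = 3.648×10⁶ m.
At r₁: circular v_c1 = √(μ/r₁) = 1605 m/s; transfer-perilune v_p = √[μ(2/r₁ − 1/a_t)] = 1952 m/s.
Δv₁ = v_p − v_c1 = 346.5 m/s.
At r₂: circular v_c2 = √(μ/r₂) = 953.7 m/s; transfer-apolune v_a = √[μ(2/r₂ − 1/a_t)] = 688.8 m/s.
Δv₂ = v_c2 − v_a = 264.8 m/s.
Total Δv = Δv₁ + Δv₂ = 611.3 m/s.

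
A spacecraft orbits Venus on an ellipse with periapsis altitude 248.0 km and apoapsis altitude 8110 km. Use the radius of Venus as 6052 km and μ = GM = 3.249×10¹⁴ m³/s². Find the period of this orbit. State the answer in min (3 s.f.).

T ≈ 190 min

r_p = 6052 + 248.0 = 6300.0 km = 6.3000×10⁶ m.
r_a = 6052 + 8110 = 14162 km = 1.4162×10⁷ m.
Semi-major axis a = (r_p + r_a)/2 = (6300.0 + 14162)/2 = 10231 km = 1.023×10⁷ m.
By Kepler's third law T = 2π√(a³/μ) = 2π × 1.816×10³ = 1.141×10⁴ s.
= 190.1 min.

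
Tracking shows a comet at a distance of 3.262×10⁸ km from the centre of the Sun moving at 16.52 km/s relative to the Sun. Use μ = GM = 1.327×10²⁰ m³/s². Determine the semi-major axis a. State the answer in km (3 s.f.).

r = 3.262×10¹¹ m.
Specific orbital energy ε = v²/2 − μ/r = (16520)²/2 − 1.327×10²⁰/3.262×10¹¹ = -2.704×10⁸ J/kg.
Since ε = −μ/(2a), a = −μ/(2ε) = 2.454×10¹¹ m = 2.4542×10⁸ km.

a ≈ 2.45×10⁸ km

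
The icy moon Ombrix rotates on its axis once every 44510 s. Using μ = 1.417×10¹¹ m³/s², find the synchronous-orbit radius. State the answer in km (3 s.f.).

r_sync ≈ 1920 km

A synchronous orbit has period T, so by Kepler's third law a = (μT²/4π²)^(1/3).
μT²/4π² = 1.417×10¹¹ × (4.451×10⁴)² / 39.48 = 7.111×10¹⁸ m³.
a = 1.923×10⁶ m = 1923.0 km.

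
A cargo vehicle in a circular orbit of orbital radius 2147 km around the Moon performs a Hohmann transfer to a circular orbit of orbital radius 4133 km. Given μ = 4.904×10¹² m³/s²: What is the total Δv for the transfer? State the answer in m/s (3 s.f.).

r₁ = 2147 km = 2.147×10⁶ m.
r₂ = 4133 km = 4.133×10⁶ m.
Transfer ellipse a_t = (r₁ + r₂)/2 = 3.140×10⁶ m.
At r₁: circular v_c1 = √(μ/r₁) = 1511 m/s; transfer-perilune v_p = √[μ(2/r₁ − 1/a_t)] = 1734 m/s.
Δv₁ = v_p − v_c1 = 222.6 m/s.
At r₂: circular v_c2 = √(μ/r₂) = 1089 m/s; transfer-apolune v_a = √[μ(2/r₂ − 1/a_t)] = 900.7 m/s.
Δv₂ = v_c2 − v_a = 188.6 m/s.
Total Δv = Δv₁ + Δv₂ = 411.1 m/s.

Δv_total ≈ 411 m/s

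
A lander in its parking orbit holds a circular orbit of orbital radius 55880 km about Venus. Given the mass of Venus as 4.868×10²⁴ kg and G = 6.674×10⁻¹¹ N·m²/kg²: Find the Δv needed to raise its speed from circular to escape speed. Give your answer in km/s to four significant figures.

Δv ≈ 0.9988 km/s

μ = GM = 6.674×10⁻¹¹ × 4.868×10²⁴ = 3.249×10¹⁴ m³/s².
r = 55880 km = 5.588×10⁷ m.
Circular speed v_c = √(μ/r) = 2411 m/s.
Escape speed v_esc = √(2μ/r) = √2 × v_c = 3410 m/s.
Δv = v_esc − v_c = 998.8 m/s = 0.9988 km/s.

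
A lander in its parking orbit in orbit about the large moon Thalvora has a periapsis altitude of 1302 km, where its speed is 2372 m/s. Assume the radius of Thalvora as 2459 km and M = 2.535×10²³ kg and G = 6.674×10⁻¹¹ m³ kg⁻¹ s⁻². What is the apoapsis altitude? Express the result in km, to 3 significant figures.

μ = GM = 6.674×10⁻¹¹ × 2.535×10²³ = 1.692×10¹³ m³/s².
r_p = 2459 + 1302 = 3761.0 km = 3.761×10⁶ m.
Specific energy ε = v²/2 − μ/r = -1.685×10⁶ J/kg, so a = −μ/(2ε) = 5.020×10⁶ m.
The apsides satisfy r_p + r_a = 2a, so the apoapsis radius is 2a − r_p = 6.278×10⁶ m = 6278.3 km.
Apoapsis altitude = 6278.3 − 2459 = 3819.3 km.

apoapsis altitude ≈ 3820 km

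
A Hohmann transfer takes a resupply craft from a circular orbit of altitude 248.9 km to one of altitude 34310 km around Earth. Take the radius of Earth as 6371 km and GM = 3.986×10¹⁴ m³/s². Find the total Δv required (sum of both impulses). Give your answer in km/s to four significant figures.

Δv_total ≈ 3.891 km/s

r₁ = 6371 + 248.9 = 6619.9 km = 6.6199×10⁶ m.
r₂ = 6371 + 34310 = 40681 km = 4.0681×10⁷ m.
Transfer ellipse a_t = (r₁ + r₂)/2 = 2.365×10⁷ m.
At r₁: circular v_c1 = √(μ/r₁) = 7760 m/s; transfer-perigee v_p = √[μ(2/r₁ − 1/a_t)] = 10180 m/s.
Δv₁ = v_p − v_c1 = 2417 m/s.
At r₂: circular v_c2 = √(μ/r₂) = 3130 m/s; transfer-apogee v_a = √[μ(2/r₂ − 1/a_t)] = 1656 m/s.
Δv₂ = v_c2 − v_a = 1474 m/s.
Total Δv = Δv₁ + Δv₂ = 3891 m/s = 3.891 km/s.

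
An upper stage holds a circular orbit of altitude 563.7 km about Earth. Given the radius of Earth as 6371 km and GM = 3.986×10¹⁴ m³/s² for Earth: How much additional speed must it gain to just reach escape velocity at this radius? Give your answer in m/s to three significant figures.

r = 6371 + 563.7 = 6934.7 km = 6.9347×10⁶ m.
Circular speed v_c = √(μ/r) = 7581 m/s.
Escape speed v_esc = √(2μ/r) = √2 × v_c = 10720 m/s.
Δv = v_esc − v_c = 3140 m/s.

Δv ≈ 3140 m/s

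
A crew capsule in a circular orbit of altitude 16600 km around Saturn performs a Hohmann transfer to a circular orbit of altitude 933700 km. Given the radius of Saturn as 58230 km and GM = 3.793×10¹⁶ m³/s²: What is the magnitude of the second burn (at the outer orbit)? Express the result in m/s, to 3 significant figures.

Δv ≈ 3870 m/s

r₁ = 58230 + 16600 = 74830 km = 7.4830×10⁷ m.
r₂ = 58230 + 933700 = 991930 km = 9.9193×10⁸ m.
Transfer ellipse a_t = (r₁ + r₂)/2 = 5.334×10⁸ m.
At r₁: circular v_c1 = √(μ/r₁) = 22510 m/s; transfer-perikrone v_p = √[μ(2/r₁ − 1/a_t)] = 30700 m/s.
At r₂: circular v_c2 = √(μ/r₂) = 6184 m/s; transfer-apokrone v_a = √[μ(2/r₂ − 1/a_t)] = 2316 m/s.
Δv₂ = v_c2 − v_a = 3868 m/s.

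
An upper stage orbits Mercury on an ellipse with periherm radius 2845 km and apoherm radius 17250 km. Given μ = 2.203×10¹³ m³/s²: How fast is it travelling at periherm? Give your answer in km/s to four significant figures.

v ≈ 3.646 km/s

Semi-major axis a = (r_p + r_a)/2 = 10048 km = 1.005×10⁷ m.
Vis-viva: v² = μ(2/r − 1/a) = 2.203×10¹³ × (7.030×10⁻⁷ − 9.953×10⁻⁸) = 1.329×10⁷ m²/s².
v = 3646 m/s = 3.646 km/s.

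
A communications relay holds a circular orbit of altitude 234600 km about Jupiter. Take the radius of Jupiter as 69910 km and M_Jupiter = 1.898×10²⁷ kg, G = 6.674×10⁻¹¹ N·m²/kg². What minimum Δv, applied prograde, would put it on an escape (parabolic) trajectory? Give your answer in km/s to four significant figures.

Δv ≈ 8.448 km/s

μ = GM = 6.674×10⁻¹¹ × 1.898×10²⁷ = 1.267×10¹⁷ m³/s².
r = 69910 + 234600 = 304510 km = 3.0451×10⁸ m.
Circular speed v_c = √(μ/r) = 20400 m/s.
Escape speed v_esc = √(2μ/r) = √2 × v_c = 28840 m/s.
Δv = v_esc − v_c = 8448 m/s = 8.448 km/s.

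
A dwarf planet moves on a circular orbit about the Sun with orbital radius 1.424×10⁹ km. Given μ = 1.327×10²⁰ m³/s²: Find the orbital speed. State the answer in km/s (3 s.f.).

r = 1.424×10⁹ km = 1.424×10¹² m.
For a circular orbit v = √(μ/r) = √(1.327×10²⁰ / 1.424×10¹²) = √(9.319×10⁷) = 9653 m/s.
That is 9.653 km/s.

v ≈ 9.65 km/s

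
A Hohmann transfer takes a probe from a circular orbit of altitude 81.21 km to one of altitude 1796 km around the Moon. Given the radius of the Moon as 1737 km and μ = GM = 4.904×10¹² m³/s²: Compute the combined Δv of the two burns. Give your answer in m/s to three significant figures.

Δv_total ≈ 452 m/s

r₁ = 1737 + 81.21 = 1818.2 km = 1.8182×10⁶ m.
r₂ = 1737 + 1796 = 3533.0 km = 3.5330×10⁶ m.
Transfer ellipse a_t = (r₁ + r₂)/2 = 2.676×10⁶ m.
At r₁: circular v_c1 = √(μ/r₁) = 1642 m/s; transfer-perilune v_p = √[μ(2/r₁ − 1/a_t)] = 1887 m/s.
Δv₁ = v_p − v_c1 = 244.9 m/s.
At r₂: circular v_c2 = √(μ/r₂) = 1178 m/s; transfer-apolune v_a = √[μ(2/r₂ − 1/a_t)] = 971.2 m/s.
Δv₂ = v_c2 − v_a = 206.9 m/s.
Total Δv = Δv₁ + Δv₂ = 451.8 m/s.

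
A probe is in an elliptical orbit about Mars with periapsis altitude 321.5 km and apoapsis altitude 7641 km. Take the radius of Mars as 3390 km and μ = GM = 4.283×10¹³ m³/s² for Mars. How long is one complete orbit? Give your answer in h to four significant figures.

r_p = 3390 + 321.5 = 3711.5 km = 3.7115×10⁶ m.
r_a = 3390 + 7641 = 11031 km = 1.1031×10⁷ m.
Semi-major axis a = (r_p + r_a)/2 = (3711.5 + 11031)/2 = 7371.2 km = 7.371×10⁶ m.
By Kepler's third law T = 2π√(a³/μ) = 2π × 3.058×10³ = 1.921×10⁴ s.
= 5.337 h.

T ≈ 5.337 h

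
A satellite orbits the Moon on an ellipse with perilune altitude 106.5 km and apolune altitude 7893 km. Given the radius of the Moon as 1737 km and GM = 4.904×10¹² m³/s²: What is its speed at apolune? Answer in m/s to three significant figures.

v ≈ 405 m/s

r_p = 1737 + 106.5 = 1843.5 km = 1.8435×10⁶ m.
r_a = 1737 + 7893 = 9630.0 km = 9.6300×10⁶ m.
Semi-major axis a = (r_p + r_a)/2 = 5736.8 km = 5.737×10⁶ m.
Vis-viva: v² = μ(2/r − 1/a) = 4.904×10¹² × (2.077×10⁻⁷ − 1.743×10⁻⁷) = 1.636×10⁵ m²/s².
v = 404.5 m/s.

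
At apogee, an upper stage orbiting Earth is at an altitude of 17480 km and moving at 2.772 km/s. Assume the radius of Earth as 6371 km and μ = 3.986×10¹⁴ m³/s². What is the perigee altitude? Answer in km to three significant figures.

r_a = 6371 + 17480 = 23851 km = 2.385×10⁷ m.
Specific energy ε = v²/2 − μ/r = -1.287×10⁷ J/kg, so a = −μ/(2ε) = 1.549×10⁷ m.
The apsides satisfy r_p + r_a = 2a, so the perigee radius is 2a − r_a = 7.120×10⁶ m = 7120.0 km.
Perigee altitude = 7120.0 − 6371 = 749.02 km.

perigee altitude ≈ 749 km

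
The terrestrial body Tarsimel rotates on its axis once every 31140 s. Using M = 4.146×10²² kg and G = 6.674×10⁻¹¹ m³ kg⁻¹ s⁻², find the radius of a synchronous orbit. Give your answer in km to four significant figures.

μ = GM = 6.674×10⁻¹¹ × 4.146×10²² = 2.767×10¹² m³/s².
A synchronous orbit has period T, so by Kepler's third law a = (μT²/4π²)^(1/3).
μT²/4π² = 2.767×10¹² × (3.114×10⁴)² / 39.48 = 6.797×10¹⁹ m³.
a = 4.081×10⁶ m = 4081.0 km.

r_sync ≈ 4081 km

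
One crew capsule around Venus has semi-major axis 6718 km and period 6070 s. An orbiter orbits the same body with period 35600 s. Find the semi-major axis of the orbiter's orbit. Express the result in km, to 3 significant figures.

Kepler's third law: a³ ∝ T², so a₂ = a₁ (T₂/T₁)^(2/3).
T₂/T₁ = 5.865, (T₂/T₁)^(2/3) = 3.252.
a₂ = 6718 × 3.252 = 21850 km.

a₂ ≈ 21800 km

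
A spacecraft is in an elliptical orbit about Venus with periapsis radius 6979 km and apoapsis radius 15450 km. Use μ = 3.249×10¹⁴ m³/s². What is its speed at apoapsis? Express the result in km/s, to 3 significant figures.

Semi-major axis a = (r_p + r_a)/2 = 11214 km = 1.121×10⁷ m.
Vis-viva: v² = μ(2/r − 1/a) = 3.249×10¹⁴ × (1.294×10⁻⁷ − 8.917×10⁻⁸) = 1.309×10⁷ m²/s².
v = 3618 m/s = 3.618 km/s.

v ≈ 3.62 km/s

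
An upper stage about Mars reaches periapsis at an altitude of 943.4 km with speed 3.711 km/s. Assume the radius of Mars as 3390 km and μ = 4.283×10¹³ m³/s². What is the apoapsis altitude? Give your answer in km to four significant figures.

r_p = 3390 + 943.4 = 4333.4 km = 4.333×10⁶ m.
Specific energy ε = v²/2 − μ/r = -2.998×10⁶ J/kg, so a = −μ/(2ε) = 7.143×10⁶ m.
The apsides satisfy r_p + r_a = 2a, so the apoapsis radius is 2a − r_p = 9.953×10⁶ m = 9953.1 km.
Apoapsis altitude = 9953.1 − 3390 = 6563.1 km.

apoapsis altitude ≈ 6563 km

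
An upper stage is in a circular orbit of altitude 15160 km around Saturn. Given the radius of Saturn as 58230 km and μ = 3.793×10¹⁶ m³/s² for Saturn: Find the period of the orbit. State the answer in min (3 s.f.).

r = 58230 + 15160 = 73390 km = 7.3390×10⁷ m.
Kepler's third law: T = 2π√(r³/μ) = 2π√((7.339×10⁷)³ / 3.793×10¹⁶).
r³/μ = 1.042×10⁷ s², so T = 2π × 3.228×10³ = 2.028×10⁴ s.
Converting: 2.028×10⁴ s ÷ 60.00 = 338.1 min.

T ≈ 338 min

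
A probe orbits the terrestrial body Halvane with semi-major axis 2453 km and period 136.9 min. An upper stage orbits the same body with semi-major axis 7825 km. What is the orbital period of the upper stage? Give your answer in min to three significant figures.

T₂ ≈ 780 min

Kepler's third law: T² ∝ a³, so T₂ = T₁ (a₂/a₁)^(3/2).
a₂/a₁ = 3.190, (a₂/a₁)^(3/2) = 5.697.
T₂ = 136.9 × 5.697 = 780.0 min.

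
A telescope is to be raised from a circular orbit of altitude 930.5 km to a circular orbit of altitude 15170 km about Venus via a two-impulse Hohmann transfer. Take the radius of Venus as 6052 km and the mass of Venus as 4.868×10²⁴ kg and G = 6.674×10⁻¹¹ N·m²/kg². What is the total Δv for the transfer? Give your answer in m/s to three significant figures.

Δv_total ≈ 2710 m/s

μ = GM = 6.674×10⁻¹¹ × 4.868×10²⁴ = 3.249×10¹⁴ m³/s².
r₁ = 6052 + 930.5 = 6982.5 km = 6.9825×10⁶ m.
r₂ = 6052 + 15170 = 21222 km = 2.1222×10⁷ m.
Transfer ellipse a_t = (r₁ + r₂)/2 = 1.410×10⁷ m.
At r₁: circular v_c1 = √(μ/r₁) = 6821 m/s; transfer-periapsis v_p = √[μ(2/r₁ − 1/a_t)] = 8368 m/s.
Δv₁ = v_p − v_c1 = 1547 m/s.
At r₂: circular v_c2 = √(μ/r₂) = 3913 m/s; transfer-apoapsis v_a = √[μ(2/r₂ − 1/a_t)] = 2753 m/s.
Δv₂ = v_c2 − v_a = 1159 m/s.
Total Δv = Δv₁ + Δv₂ = 2706 m/s.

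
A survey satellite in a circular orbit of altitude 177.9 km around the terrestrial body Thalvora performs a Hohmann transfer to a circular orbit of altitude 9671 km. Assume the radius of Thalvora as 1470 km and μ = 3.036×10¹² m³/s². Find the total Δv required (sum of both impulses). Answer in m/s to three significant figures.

r₁ = 1470 + 177.9 = 1647.9 km = 1.6479×10⁶ m.
r₂ = 1470 + 9671 = 11141 km = 1.1141×10⁷ m.
Transfer ellipse a_t = (r₁ + r₂)/2 = 6.394×10⁶ m.
At r₁: circular v_c1 = √(μ/r₁) = 1357 m/s; transfer-periapsis v_p = √[μ(2/r₁ − 1/a_t)] = 1792 m/s.
Δv₁ = v_p − v_c1 = 434.3 m/s.
At r₂: circular v_c2 = √(μ/r₂) = 522.0 m/s; transfer-apoapsis v_a = √[μ(2/r₂ − 1/a_t)] = 265.0 m/s.
Δv₂ = v_c2 − v_a = 257.0 m/s.
Total Δv = Δv₁ + Δv₂ = 691.3 m/s.

Δv_total ≈ 691 m/s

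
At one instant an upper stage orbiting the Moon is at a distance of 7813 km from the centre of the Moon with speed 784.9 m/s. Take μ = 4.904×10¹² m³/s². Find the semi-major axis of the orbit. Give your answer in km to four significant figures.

a ≈ 7671 km

r = 7.813×10⁶ m.
Vis-viva rearranged: 1/a = 2/r − v²/μ = 2.560×10⁻⁷ − 1.256×10⁻⁷ = 1.304×10⁻⁷ m⁻¹.
a = 7.671×10⁶ m = 7671.2 km.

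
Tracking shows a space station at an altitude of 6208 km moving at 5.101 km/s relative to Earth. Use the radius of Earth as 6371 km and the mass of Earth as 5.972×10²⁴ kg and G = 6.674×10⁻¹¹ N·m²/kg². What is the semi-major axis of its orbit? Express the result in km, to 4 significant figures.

a ≈ 10670 km

μ = GM = 6.674×10⁻¹¹ × 5.972×10²⁴ = 3.986×10¹⁴ m³/s².
r = 6371 + 6208 = 12579 km = 1.258×10⁷ m.
Specific orbital energy ε = v²/2 − μ/r = (5101)²/2 − 3.986×10¹⁴/1.258×10⁷ = -1.868×10⁷ J/kg.
Since ε = −μ/(2a), a = −μ/(2ε) = 1.067×10⁷ m = 10671 km.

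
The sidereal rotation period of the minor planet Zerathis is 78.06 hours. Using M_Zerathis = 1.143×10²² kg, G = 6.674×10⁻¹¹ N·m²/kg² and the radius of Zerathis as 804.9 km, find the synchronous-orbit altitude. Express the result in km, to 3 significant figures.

h_sync ≈ 10700 km

μ = GM = 6.674×10⁻¹¹ × 1.143×10²² = 7.628×10¹¹ m³/s².
T = 78.06 hours = 2.810×10⁵ s.
A synchronous orbit has period T, so by Kepler's third law a = (μT²/4π²)^(1/3).
μT²/4π² = 7.628×10¹¹ × (2.810×10⁵)² / 39.48 = 1.526×10²¹ m³.
a = 1.151×10⁷ m = 11513 km.
Altitude h = a − R = 11513 − 804.9 = 10708 km.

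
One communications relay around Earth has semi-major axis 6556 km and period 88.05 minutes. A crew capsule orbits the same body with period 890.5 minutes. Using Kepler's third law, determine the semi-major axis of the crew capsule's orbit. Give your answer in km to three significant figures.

Kepler's third law: a³ ∝ T², so a₂ = a₁ (T₂/T₁)^(2/3).
T₂/T₁ = 10.11, (T₂/T₁)^(2/3) = 4.677.
a₂ = 6556 × 4.677 = 30660 km.

a₂ ≈ 30700 km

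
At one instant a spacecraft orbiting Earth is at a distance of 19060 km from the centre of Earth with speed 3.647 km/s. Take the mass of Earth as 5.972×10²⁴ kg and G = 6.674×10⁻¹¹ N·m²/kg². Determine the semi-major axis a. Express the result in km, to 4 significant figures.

μ = GM = 6.674×10⁻¹¹ × 5.972×10²⁴ = 3.986×10¹⁴ m³/s².
r = 1.906×10⁷ m.
Specific orbital energy ε = v²/2 − μ/r = (3647)²/2 − 3.986×10¹⁴/1.906×10⁷ = -1.426×10⁷ J/kg.
Since ε = −μ/(2a), a = −μ/(2ε) = 1.397×10⁷ m = 13974 km.

a ≈ 13970 km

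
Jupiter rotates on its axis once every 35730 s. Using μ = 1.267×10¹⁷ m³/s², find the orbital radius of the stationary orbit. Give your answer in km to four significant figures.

r_sync ≈ 1.600×10⁵ km

A synchronous orbit has period T, so by Kepler's third law a = (μT²/4π²)^(1/3).
μT²/4π² = 1.267×10¹⁷ × (3.573×10⁴)² / 39.48 = 4.097×10²⁴ m³.
a = 1.600×10⁸ m = 1.6002×10⁵ km.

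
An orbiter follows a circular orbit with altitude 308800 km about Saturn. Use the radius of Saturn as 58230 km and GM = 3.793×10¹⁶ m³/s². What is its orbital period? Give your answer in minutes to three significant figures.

T ≈ 3780 minutes

r = 58230 + 308800 = 367030 km = 3.6703×10⁸ m.
Kepler's third law: T = 2π√(r³/μ) = 2π√((3.670×10⁸)³ / 3.793×10¹⁶).
r³/μ = 1.304×10⁹ s², so T = 2π × 3.610×10⁴ = 2.269×10⁵ s.
Converting: 2.269×10⁵ s ÷ 60.00 = 3781 minutes.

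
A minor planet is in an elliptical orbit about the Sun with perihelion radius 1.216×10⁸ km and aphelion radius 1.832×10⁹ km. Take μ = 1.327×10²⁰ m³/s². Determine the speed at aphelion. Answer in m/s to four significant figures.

Semi-major axis a = (r_p + r_a)/2 = 9.7680×10⁸ km = 9.768×10¹¹ m.
Vis-viva: v² = μ(2/r − 1/a) = 1.327×10²⁰ × (1.092×10⁻¹² − 1.024×10⁻¹²) = 9.017×10⁶ m²/s².
v = 3003 m/s.

v ≈ 3003 m/s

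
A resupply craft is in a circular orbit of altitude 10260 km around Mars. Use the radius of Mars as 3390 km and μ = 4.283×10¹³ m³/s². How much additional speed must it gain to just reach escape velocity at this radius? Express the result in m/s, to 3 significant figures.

r = 3390 + 10260 = 13650 km = 1.3650×10⁷ m.
Circular speed v_c = √(μ/r) = 1771 m/s.
Escape speed v_esc = √(2μ/r) = √2 × v_c = 2505 m/s.
Δv = v_esc − v_c = 733.7 m/s.

Δv ≈ 734 m/s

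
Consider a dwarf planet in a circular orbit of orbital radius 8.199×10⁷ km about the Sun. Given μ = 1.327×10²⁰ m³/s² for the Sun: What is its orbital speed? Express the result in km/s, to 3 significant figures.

r = 8.199×10⁷ km = 8.199×10¹⁰ m.
For a circular orbit v = √(μ/r) = √(1.327×10²⁰ / 8.199×10¹⁰) = √(1.618×10⁹) = 40230 m/s.
That is 40.23 km/s.

v ≈ 40.2 km/s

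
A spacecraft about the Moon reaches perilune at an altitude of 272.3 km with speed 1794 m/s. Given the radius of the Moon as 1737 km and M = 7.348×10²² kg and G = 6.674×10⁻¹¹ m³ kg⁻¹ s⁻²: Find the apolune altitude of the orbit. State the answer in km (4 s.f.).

apolune altitude ≈ 2152 km

μ = GM = 6.674×10⁻¹¹ × 7.348×10²² = 4.904×10¹² m³/s².
r_p = 1737 + 272.3 = 2009.3 km = 2.009×10⁶ m.
Specific energy ε = v²/2 − μ/r = -8.315×10⁵ J/kg, so a = −μ/(2ε) = 2.949×10⁶ m.
The apsides satisfy r_p + r_a = 2a, so the apolune radius is 2a − r_p = 3.889×10⁶ m = 3888.8 km.
Apolune altitude = 3888.8 − 1737 = 2151.8 km.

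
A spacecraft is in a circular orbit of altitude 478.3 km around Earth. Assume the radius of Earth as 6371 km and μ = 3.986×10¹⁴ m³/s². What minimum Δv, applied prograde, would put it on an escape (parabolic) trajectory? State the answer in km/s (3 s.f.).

Δv ≈ 3.16 km/s

r = 6371 + 478.3 = 6849.3 km = 6.8493×10⁶ m.
Circular speed v_c = √(μ/r) = 7629 m/s.
Escape speed v_esc = √(2μ/r) = √2 × v_c = 10790 m/s.
Δv = v_esc − v_c = 3160 m/s = 3.160 km/s.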